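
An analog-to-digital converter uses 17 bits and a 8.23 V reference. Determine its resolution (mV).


The resolution (LSB) of an ADC is Vref / 2^n.
LSB = 8.23 / 2^17
LSB = 8.23 / 131072
LSB = 6.279e-05 V = 0.06278992 mV

0.06278992 mV


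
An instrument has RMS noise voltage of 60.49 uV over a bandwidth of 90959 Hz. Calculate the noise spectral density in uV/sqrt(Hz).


Noise spectral density = Vrms / sqrt(BW).
NSD = 60.49 / sqrt(90959)
NSD = 60.49 / 301.5941
NSD = 0.2006 uV/sqrt(Hz)

0.2006 uV/sqrt(Hz)


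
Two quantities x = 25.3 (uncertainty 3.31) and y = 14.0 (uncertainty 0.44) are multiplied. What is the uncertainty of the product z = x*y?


For a product z = x*y, the relative uncertainty is:
uz/z = sqrt((ux/x)^2 + (uy/y)^2)
Relative uncertainties: ux/x = 3.31/25.3 = 0.13083
uy/y = 0.44/14.0 = 0.031429
z = 25.3 * 14.0 = 354.2
uz = 354.2 * sqrt(0.13083^2 + 0.031429^2) = 47.658

47.658


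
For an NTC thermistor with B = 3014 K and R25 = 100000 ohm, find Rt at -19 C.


NTC thermistor equation: Rt = R25 * exp(B * (1/T - 1/T25)).
T in Kelvin: 254.15 K, T25 = 298.15 K
1/T - 1/T25 = 1/254.15 - 1/298.15 = 0.00058067
B * (1/T - 1/T25) = 3014 * 0.00058067 = 1.7501
Rt = 100000 * exp(1.7501) = 575536.7 ohm

575536.7 ohm


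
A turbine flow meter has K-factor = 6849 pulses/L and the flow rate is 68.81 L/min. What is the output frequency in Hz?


Frequency = K * Q / 60 (converting L/min to L/s).
f = 6849 * 68.81 / 60
f = 471279.69 / 60
f = 7854.66 Hz

7854.66 Hz


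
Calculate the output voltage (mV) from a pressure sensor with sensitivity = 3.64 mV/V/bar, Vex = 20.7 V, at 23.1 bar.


Output = sensitivity * Vex * P.
Vout = 3.64 * 20.7 * 23.1
Vout = 75.348 * 23.1
Vout = 1740.54 mV

1740.54 mV


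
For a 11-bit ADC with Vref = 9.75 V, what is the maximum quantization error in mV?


The maximum quantization error is +/- LSB/2.
LSB = Vref / 2^n = 9.75 / 2048 = 0.00476074 V
Max error = LSB / 2 = 0.00476074 / 2 = 0.00238037 V
Max error = 2.3804 mV

2.3804 mV


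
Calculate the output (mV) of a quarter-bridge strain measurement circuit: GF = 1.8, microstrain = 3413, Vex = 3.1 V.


Quarter bridge output: Vout = (GF * epsilon * Vex) / 4.
Vout = (1.8 * 3413e-6 * 3.1) / 4
Vout = 0.01904454 / 4 V
Vout = 0.00476114 V = 4.7611 mV

4.7611 mV


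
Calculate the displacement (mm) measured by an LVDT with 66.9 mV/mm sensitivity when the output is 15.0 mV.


Displacement = Vout / sensitivity.
d = 15.0 / 66.9
d = 0.224 mm

0.224 mm


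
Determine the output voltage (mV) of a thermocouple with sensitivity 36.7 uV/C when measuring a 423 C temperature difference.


The thermocouple output V = sensitivity * dT.
V = 36.7 uV/C * 423 C
V = 15524.1 uV
V = 15.524 mV

15.524 mV


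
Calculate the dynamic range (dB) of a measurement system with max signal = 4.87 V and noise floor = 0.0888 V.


Dynamic range = 20 * log10(Vmax / Vnoise).
DR = 20 * log10(4.87 / 0.0888)
DR = 20 * log10(54.84)
DR = 34.78 dB

34.78 dB


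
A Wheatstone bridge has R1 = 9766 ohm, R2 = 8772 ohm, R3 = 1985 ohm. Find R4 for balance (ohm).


At balance: R1*R4 = R2*R3, so R4 = R2*R3/R1.
R4 = 8772 * 1985 / 9766
R4 = 17412420 / 9766
R4 = 1782.96 ohm

1782.96 ohm


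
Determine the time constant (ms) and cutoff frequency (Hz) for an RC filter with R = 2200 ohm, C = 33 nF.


Time constant: tau = R * C.
tau = 2200 * 3.30e-08 = 7.26e-05 s
tau = 0.0726 ms
Cutoff frequency: fc = 1 / (2*pi*R*C).
fc = 1 / (2*pi*7.26e-05) = 2192.22 Hz

tau = 0.0726 ms, fc = 2192.22 Hz


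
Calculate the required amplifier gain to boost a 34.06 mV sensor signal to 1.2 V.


Gain = Vout / Vin (converting to same units).
G = 1.2 V / 34.06 mV
G = 1200.0 mV / 34.06 mV
G = 35.23

35.23


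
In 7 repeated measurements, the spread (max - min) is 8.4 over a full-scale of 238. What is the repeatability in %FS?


Repeatability = (spread / full scale) * 100%.
R = (8.4 / 238) * 100
R = 3.529 %FS

3.529 %FS


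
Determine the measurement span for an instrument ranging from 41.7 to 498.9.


Span = upper range - lower range.
Span = 498.9 - (41.7)
Span = 457.2

457.2


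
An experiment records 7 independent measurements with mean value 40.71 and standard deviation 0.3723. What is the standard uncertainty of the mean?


The standard uncertainty for Type A evaluation is u = s / sqrt(n).
u = 0.3723 / sqrt(7)
u = 0.3723 / 2.6458
u = 0.1407

0.1407


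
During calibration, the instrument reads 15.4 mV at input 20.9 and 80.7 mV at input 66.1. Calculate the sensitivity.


Sensitivity = (y2 - y1) / (x2 - x1).
S = (80.7 - 15.4) / (66.1 - 20.9)
S = 65.3 / 45.2
S = 1.4447 mV/unit

1.4447 mV/unit


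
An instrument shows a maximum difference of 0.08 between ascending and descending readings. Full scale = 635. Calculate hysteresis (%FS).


Hysteresis = (max difference / full scale) * 100%.
H = (0.08 / 635) * 100
H = 0.013 %FS

0.013 %FS


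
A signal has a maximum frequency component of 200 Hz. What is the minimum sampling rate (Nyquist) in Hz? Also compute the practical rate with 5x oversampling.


By Nyquist theorem, fs_min = 2 * fmax.
fs_min = 2 * 200 = 400 Hz
Practical rate = 5 * fs_min = 5 * 400 = 2000 Hz

fs_min = 400 Hz, fs_practical = 2000 Hz


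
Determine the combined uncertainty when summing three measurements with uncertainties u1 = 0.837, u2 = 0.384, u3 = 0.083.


For a sum of independent quantities, uc = sqrt(u1^2 + u2^2 + u3^2).
uc = sqrt(0.837^2 + 0.384^2 + 0.083^2)
uc = sqrt(0.700569 + 0.147456 + 0.006889)
uc = 0.9246

0.9246


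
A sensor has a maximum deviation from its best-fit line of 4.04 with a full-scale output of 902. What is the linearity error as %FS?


Linearity error = (max deviation / full scale) * 100%.
Linearity = (4.04 / 902) * 100
Linearity = 0.448 %FS

0.448 %FS


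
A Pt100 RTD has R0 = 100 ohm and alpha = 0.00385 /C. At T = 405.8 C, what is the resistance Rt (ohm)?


The RTD equation: Rt = R0 * (1 + alpha * T).
Rt = 100 * (1 + 0.00385 * 405.8)
Rt = 100 * (1 + 1.56233)
Rt = 100 * 2.56233
Rt = 256.233 ohm

256.233 ohm


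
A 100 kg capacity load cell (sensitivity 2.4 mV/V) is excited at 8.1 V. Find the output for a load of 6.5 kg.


Vout = rated_output * Vex * (load / capacity).
Vout = 2.4 * 8.1 * (6.5 / 100)
Vout = 2.4 * 8.1 * 0.065
Vout = 1.264 mV

1.264 mV


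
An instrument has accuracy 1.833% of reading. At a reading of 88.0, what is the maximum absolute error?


Absolute error = (accuracy% / 100) * reading.
Error = (1.833 / 100) * 88.0
Error = 0.01833 * 88.0
Error = 1.613

1.613


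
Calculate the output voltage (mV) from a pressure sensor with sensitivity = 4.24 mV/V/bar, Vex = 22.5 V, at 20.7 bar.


Output = sensitivity * Vex * P.
Vout = 4.24 * 22.5 * 20.7
Vout = 95.4 * 20.7
Vout = 1974.78 mV

1974.78 mV


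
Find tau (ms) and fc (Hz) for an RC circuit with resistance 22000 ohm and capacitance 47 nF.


Time constant: tau = R * C.
tau = 22000 * 4.70e-08 = 0.001034 s
tau = 1.034 ms
Cutoff frequency: fc = 1 / (2*pi*R*C).
fc = 1 / (2*pi*0.001034) = 153.92 Hz

tau = 1.034 ms, fc = 153.92 Hz


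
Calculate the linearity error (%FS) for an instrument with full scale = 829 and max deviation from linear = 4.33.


Linearity error = (max deviation / full scale) * 100%.
Linearity = (4.33 / 829) * 100
Linearity = 0.522 %FS

0.522 %FS


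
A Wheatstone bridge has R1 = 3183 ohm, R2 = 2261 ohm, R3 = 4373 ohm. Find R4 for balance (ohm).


At balance: R1*R4 = R2*R3, so R4 = R2*R3/R1.
R4 = 2261 * 4373 / 3183
R4 = 9887353 / 3183
R4 = 3106.3 ohm

3106.3 ohm


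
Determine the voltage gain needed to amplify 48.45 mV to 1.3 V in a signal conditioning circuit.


Gain = Vout / Vin (converting to same units).
G = 1.3 V / 48.45 mV
G = 1300.0 mV / 48.45 mV
G = 26.83

26.83


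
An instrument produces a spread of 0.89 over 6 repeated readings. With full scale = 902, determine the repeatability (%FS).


Repeatability = (spread / full scale) * 100%.
R = (0.89 / 902) * 100
R = 0.099 %FS

0.099 %FS


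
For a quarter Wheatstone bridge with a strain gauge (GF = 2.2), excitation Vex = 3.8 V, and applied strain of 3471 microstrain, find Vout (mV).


Quarter bridge output: Vout = (GF * epsilon * Vex) / 4.
Vout = (2.2 * 3471e-6 * 3.8) / 4
Vout = 0.02901756 / 4 V
Vout = 0.00725439 V = 7.2544 mV

7.2544 mV


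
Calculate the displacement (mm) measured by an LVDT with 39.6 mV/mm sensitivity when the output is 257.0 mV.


Displacement = Vout / sensitivity.
d = 257.0 / 39.6
d = 6.49 mm

6.49 mm


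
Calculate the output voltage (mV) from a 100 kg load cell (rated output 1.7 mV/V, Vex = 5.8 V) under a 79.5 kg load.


Vout = rated_output * Vex * (load / capacity).
Vout = 1.7 * 5.8 * (79.5 / 100)
Vout = 1.7 * 5.8 * 0.795
Vout = 7.839 mV

7.839 mV


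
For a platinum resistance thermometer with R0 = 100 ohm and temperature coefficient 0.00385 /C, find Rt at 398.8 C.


The RTD equation: Rt = R0 * (1 + alpha * T).
Rt = 100 * (1 + 0.00385 * 398.8)
Rt = 100 * (1 + 1.53538)
Rt = 100 * 2.53538
Rt = 253.538 ohm

253.538 ohm


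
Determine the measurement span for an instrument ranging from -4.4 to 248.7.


Span = upper range - lower range.
Span = 248.7 - (-4.4)
Span = 253.1

253.1


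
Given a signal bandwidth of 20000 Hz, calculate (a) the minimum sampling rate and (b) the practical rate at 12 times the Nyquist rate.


By Nyquist theorem, fs_min = 2 * fmax.
fs_min = 2 * 20000 = 40000 Hz
Practical rate = 12 * fs_min = 12 * 40000 = 480000 Hz

fs_min = 40000 Hz, fs_practical = 480000 Hz


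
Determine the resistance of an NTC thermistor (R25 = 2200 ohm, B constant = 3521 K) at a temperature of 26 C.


NTC thermistor equation: Rt = R25 * exp(B * (1/T - 1/T25)).
T in Kelvin: 299.15 K, T25 = 298.15 K
1/T - 1/T25 = 1/299.15 - 1/298.15 = -1.121e-05
B * (1/T - 1/T25) = 3521 * -1.121e-05 = -0.0395
Rt = 2200 * exp(-0.0395) = 2114.8 ohm

2114.8 ohm


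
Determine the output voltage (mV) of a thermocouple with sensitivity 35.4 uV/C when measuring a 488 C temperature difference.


The thermocouple output V = sensitivity * dT.
V = 35.4 uV/C * 488 C
V = 17275.2 uV
V = 17.275 mV

17.275 mV


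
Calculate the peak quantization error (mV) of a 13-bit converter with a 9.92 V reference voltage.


The maximum quantization error is +/- LSB/2.
LSB = Vref / 2^n = 9.92 / 8192 = 0.00121094 V
Max error = LSB / 2 = 0.00121094 / 2 = 0.00060547 V
Max error = 0.6055 mV

0.6055 mV


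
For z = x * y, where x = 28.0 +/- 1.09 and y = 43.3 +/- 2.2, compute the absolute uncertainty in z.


For a product z = x*y, the relative uncertainty is:
uz/z = sqrt((ux/x)^2 + (uy/y)^2)
Relative uncertainties: ux/x = 1.09/28.0 = 0.038929
uy/y = 2.2/43.3 = 0.050808
z = 28.0 * 43.3 = 1212.4
uz = 1212.4 * sqrt(0.038929^2 + 0.050808^2) = 77.602

77.602


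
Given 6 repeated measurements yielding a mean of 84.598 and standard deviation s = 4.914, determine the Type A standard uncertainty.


The standard uncertainty for Type A evaluation is u = s / sqrt(n).
u = 4.914 / sqrt(6)
u = 4.914 / 2.4495
u = 2.0061

2.0061


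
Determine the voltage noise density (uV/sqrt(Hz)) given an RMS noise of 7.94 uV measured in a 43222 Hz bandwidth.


Noise spectral density = Vrms / sqrt(BW).
NSD = 7.94 / sqrt(43222)
NSD = 7.94 / 207.899
NSD = 0.0382 uV/sqrt(Hz)

0.0382 uV/sqrt(Hz)


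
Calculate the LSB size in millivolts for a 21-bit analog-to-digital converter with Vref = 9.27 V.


The resolution (LSB) of an ADC is Vref / 2^n.
LSB = 9.27 / 2^21
LSB = 9.27 / 2097152
LSB = 4.42e-06 V = 0.00442028 mV

0.00442028 mV


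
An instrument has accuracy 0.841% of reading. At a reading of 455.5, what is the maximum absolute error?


Absolute error = (accuracy% / 100) * reading.
Error = (0.841 / 100) * 455.5
Error = 0.00841 * 455.5
Error = 3.8308

3.8308


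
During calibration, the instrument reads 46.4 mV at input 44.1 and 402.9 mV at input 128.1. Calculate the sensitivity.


Sensitivity = (y2 - y1) / (x2 - x1).
S = (402.9 - 46.4) / (128.1 - 44.1)
S = 356.5 / 84.0
S = 4.244 mV/unit

4.244 mV/unit


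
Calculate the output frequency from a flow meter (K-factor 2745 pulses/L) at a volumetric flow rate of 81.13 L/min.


Frequency = K * Q / 60 (converting L/min to L/s).
f = 2745 * 81.13 / 60
f = 222701.85 / 60
f = 3711.7 Hz

3711.7 Hz


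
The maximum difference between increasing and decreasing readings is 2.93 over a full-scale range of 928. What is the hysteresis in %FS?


Hysteresis = (max difference / full scale) * 100%.
H = (2.93 / 928) * 100
H = 0.316 %FS

0.316 %FS


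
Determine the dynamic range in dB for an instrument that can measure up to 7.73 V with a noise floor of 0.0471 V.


Dynamic range = 20 * log10(Vmax / Vnoise).
DR = 20 * log10(7.73 / 0.0471)
DR = 20 * log10(164.12)
DR = 44.3 dB

44.3 dB


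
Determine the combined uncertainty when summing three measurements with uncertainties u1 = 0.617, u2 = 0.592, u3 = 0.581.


For a sum of independent quantities, uc = sqrt(u1^2 + u2^2 + u3^2).
uc = sqrt(0.617^2 + 0.592^2 + 0.581^2)
uc = sqrt(0.380689 + 0.350464 + 0.337561)
uc = 1.0338

1.0338


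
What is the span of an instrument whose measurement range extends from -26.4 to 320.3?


Span = upper range - lower range.
Span = 320.3 - (-26.4)
Span = 346.7

346.7


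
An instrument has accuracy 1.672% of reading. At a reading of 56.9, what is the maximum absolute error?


Absolute error = (accuracy% / 100) * reading.
Error = (1.672 / 100) * 56.9
Error = 0.01672 * 56.9
Error = 0.9514

0.9514


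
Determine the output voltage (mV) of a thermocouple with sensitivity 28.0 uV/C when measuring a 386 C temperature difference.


The thermocouple output V = sensitivity * dT.
V = 28.0 uV/C * 386 C
V = 10808.0 uV
V = 10.808 mV

10.808 mV


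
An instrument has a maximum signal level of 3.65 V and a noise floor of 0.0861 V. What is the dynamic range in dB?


Dynamic range = 20 * log10(Vmax / Vnoise).
DR = 20 * log10(3.65 / 0.0861)
DR = 20 * log10(42.39)
DR = 32.55 dB

32.55 dB


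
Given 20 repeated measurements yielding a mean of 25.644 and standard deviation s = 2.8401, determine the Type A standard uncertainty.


The standard uncertainty for Type A evaluation is u = s / sqrt(n).
u = 2.8401 / sqrt(20)
u = 2.8401 / 4.4721
u = 0.6351

0.6351


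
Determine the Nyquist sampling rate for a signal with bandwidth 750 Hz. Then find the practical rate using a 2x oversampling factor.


By Nyquist theorem, fs_min = 2 * fmax.
fs_min = 2 * 750 = 1500 Hz
Practical rate = 2 * fs_min = 2 * 1500 = 3000 Hz

fs_min = 1500 Hz, fs_practical = 3000 Hz


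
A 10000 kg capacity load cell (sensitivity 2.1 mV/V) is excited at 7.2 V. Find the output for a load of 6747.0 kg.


Vout = rated_output * Vex * (load / capacity).
Vout = 2.1 * 7.2 * (6747.0 / 10000)
Vout = 2.1 * 7.2 * 0.6747
Vout = 10.201 mV

10.201 mV


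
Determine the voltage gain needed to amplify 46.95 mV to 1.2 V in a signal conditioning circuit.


Gain = Vout / Vin (converting to same units).
G = 1.2 V / 46.95 mV
G = 1200.0 mV / 46.95 mV
G = 25.56

25.56


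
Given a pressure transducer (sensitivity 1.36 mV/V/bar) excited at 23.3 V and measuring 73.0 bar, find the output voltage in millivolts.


Output = sensitivity * Vex * P.
Vout = 1.36 * 23.3 * 73.0
Vout = 31.688 * 73.0
Vout = 2313.22 mV

2313.22 mV


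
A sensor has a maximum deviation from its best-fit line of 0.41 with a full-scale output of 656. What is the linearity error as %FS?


Linearity error = (max deviation / full scale) * 100%.
Linearity = (0.41 / 656) * 100
Linearity = 0.062 %FS

0.062 %FS


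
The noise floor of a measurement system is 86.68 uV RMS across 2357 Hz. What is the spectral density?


Noise spectral density = Vrms / sqrt(BW).
NSD = 86.68 / sqrt(2357)
NSD = 86.68 / 48.5489
NSD = 1.7854 uV/sqrt(Hz)

1.7854 uV/sqrt(Hz)


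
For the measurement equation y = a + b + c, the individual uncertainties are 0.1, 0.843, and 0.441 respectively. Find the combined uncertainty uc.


For a sum of independent quantities, uc = sqrt(u1^2 + u2^2 + u3^2).
uc = sqrt(0.1^2 + 0.843^2 + 0.441^2)
uc = sqrt(0.01 + 0.710649 + 0.194481)
uc = 0.9566

0.9566


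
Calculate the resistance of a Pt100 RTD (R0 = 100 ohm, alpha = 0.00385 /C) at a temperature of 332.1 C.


The RTD equation: Rt = R0 * (1 + alpha * T).
Rt = 100 * (1 + 0.00385 * 332.1)
Rt = 100 * (1 + 1.278585)
Rt = 100 * 2.278585
Rt = 227.859 ohm

227.859 ohm


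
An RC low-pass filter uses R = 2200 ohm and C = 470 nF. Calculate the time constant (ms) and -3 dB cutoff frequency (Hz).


Time constant: tau = R * C.
tau = 2200 * 4.70e-07 = 0.001034 s
tau = 1.034 ms
Cutoff frequency: fc = 1 / (2*pi*R*C).
fc = 1 / (2*pi*0.001034) = 153.92 Hz

tau = 1.034 ms, fc = 153.92 Hz


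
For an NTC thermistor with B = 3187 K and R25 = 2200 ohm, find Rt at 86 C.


NTC thermistor equation: Rt = R25 * exp(B * (1/T - 1/T25)).
T in Kelvin: 359.15 K, T25 = 298.15 K
1/T - 1/T25 = 1/359.15 - 1/298.15 = -0.00056966
B * (1/T - 1/T25) = 3187 * -0.00056966 = -1.8155
Rt = 2200 * exp(-1.8155) = 358.1 ohm

358.1 ohm


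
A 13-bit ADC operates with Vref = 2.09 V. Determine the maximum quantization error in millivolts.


The maximum quantization error is +/- LSB/2.
LSB = Vref / 2^n = 2.09 / 8192 = 0.00025513 V
Max error = LSB / 2 = 0.00025513 / 2 = 0.00012756 V
Max error = 0.1276 mV

0.1276 mV


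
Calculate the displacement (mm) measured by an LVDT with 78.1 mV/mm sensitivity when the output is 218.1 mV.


Displacement = Vout / sensitivity.
d = 218.1 / 78.1
d = 2.793 mm

2.793 mm


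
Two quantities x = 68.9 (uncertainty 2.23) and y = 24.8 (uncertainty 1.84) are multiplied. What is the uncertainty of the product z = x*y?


For a product z = x*y, the relative uncertainty is:
uz/z = sqrt((ux/x)^2 + (uy/y)^2)
Relative uncertainties: ux/x = 2.23/68.9 = 0.032366
uy/y = 1.84/24.8 = 0.074194
z = 68.9 * 24.8 = 1708.7
uz = 1708.7 * sqrt(0.032366^2 + 0.074194^2) = 138.314

138.314


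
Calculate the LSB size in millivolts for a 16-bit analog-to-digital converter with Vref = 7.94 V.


The resolution (LSB) of an ADC is Vref / 2^n.
LSB = 7.94 / 2^16
LSB = 7.94 / 65536
LSB = 0.00012115 V = 0.12115479 mV

0.12115479 mV


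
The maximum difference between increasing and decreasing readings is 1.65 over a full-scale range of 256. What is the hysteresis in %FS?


Hysteresis = (max difference / full scale) * 100%.
H = (1.65 / 256) * 100
H = 0.645 %FS

0.645 %FS


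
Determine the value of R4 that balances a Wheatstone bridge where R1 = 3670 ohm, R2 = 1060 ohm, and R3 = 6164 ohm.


At balance: R1*R4 = R2*R3, so R4 = R2*R3/R1.
R4 = 1060 * 6164 / 3670
R4 = 6533840 / 3670
R4 = 1780.34 ohm

1780.34 ohm


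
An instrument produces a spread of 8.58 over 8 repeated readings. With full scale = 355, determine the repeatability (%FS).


Repeatability = (spread / full scale) * 100%.
R = (8.58 / 355) * 100
R = 2.417 %FS

2.417 %FS


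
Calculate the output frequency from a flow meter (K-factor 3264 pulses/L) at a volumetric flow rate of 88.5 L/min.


Frequency = K * Q / 60 (converting L/min to L/s).
f = 3264 * 88.5 / 60
f = 288864.0 / 60
f = 4814.4 Hz

4814.4 Hz


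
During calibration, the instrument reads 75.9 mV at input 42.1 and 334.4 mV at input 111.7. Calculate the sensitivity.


Sensitivity = (y2 - y1) / (x2 - x1).
S = (334.4 - 75.9) / (111.7 - 42.1)
S = 258.5 / 69.6
S = 3.7141 mV/unit

3.7141 mV/unit


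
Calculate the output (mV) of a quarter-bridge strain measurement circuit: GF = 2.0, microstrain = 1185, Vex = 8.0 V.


Quarter bridge output: Vout = (GF * epsilon * Vex) / 4.
Vout = (2.0 * 1185e-6 * 8.0) / 4
Vout = 0.01896 / 4 V
Vout = 0.00474 V = 4.74 mV

4.74 mV


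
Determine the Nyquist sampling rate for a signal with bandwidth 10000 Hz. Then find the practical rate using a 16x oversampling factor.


By Nyquist theorem, fs_min = 2 * fmax.
fs_min = 2 * 10000 = 20000 Hz
Practical rate = 16 * fs_min = 16 * 20000 = 320000 Hz

fs_min = 20000 Hz, fs_practical = 320000 Hz


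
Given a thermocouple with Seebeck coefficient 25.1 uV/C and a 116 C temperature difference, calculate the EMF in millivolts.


The thermocouple output V = sensitivity * dT.
V = 25.1 uV/C * 116 C
V = 2911.6 uV
V = 2.912 mV

2.912 mV


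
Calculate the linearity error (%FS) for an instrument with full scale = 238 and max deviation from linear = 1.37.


Linearity error = (max deviation / full scale) * 100%.
Linearity = (1.37 / 238) * 100
Linearity = 0.576 %FS

0.576 %FS


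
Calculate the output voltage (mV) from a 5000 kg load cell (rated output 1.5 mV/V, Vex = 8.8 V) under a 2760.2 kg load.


Vout = rated_output * Vex * (load / capacity).
Vout = 1.5 * 8.8 * (2760.2 / 5000)
Vout = 1.5 * 8.8 * 0.55204
Vout = 7.287 mV

7.287 mV


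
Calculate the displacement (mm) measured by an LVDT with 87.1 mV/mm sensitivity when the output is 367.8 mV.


Displacement = Vout / sensitivity.
d = 367.8 / 87.1
d = 4.223 mm

4.223 mm


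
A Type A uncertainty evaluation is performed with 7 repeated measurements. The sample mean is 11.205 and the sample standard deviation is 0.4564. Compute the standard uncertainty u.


The standard uncertainty for Type A evaluation is u = s / sqrt(n).
u = 0.4564 / sqrt(7)
u = 0.4564 / 2.6458
u = 0.1725

0.1725


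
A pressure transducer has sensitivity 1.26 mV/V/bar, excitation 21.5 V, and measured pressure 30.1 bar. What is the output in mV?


Output = sensitivity * Vex * P.
Vout = 1.26 * 21.5 * 30.1
Vout = 27.09 * 30.1
Vout = 815.41 mV

815.41 mV


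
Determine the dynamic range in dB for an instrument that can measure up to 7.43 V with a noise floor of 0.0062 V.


Dynamic range = 20 * log10(Vmax / Vnoise).
DR = 20 * log10(7.43 / 0.0062)
DR = 20 * log10(1198.39)
DR = 61.57 dB

61.57 dB


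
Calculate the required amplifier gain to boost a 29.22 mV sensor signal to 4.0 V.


Gain = Vout / Vin (converting to same units).
G = 4.0 V / 29.22 mV
G = 4000.0 mV / 29.22 mV
G = 136.89

136.89


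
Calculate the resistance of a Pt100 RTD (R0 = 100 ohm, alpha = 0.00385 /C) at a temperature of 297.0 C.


The RTD equation: Rt = R0 * (1 + alpha * T).
Rt = 100 * (1 + 0.00385 * 297.0)
Rt = 100 * (1 + 1.14345)
Rt = 100 * 2.14345
Rt = 214.345 ohm

214.345 ohm


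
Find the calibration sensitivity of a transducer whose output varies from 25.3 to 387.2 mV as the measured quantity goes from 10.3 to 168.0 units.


Sensitivity = (y2 - y1) / (x2 - x1).
S = (387.2 - 25.3) / (168.0 - 10.3)
S = 361.9 / 157.7
S = 2.2949 mV/unit

2.2949 mV/unit


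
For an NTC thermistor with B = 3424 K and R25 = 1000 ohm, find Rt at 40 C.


NTC thermistor equation: Rt = R25 * exp(B * (1/T - 1/T25)).
T in Kelvin: 313.15 K, T25 = 298.15 K
1/T - 1/T25 = 1/313.15 - 1/298.15 = -0.00016066
B * (1/T - 1/T25) = 3424 * -0.00016066 = -0.5501
Rt = 1000 * exp(-0.5501) = 576.9 ohm

576.9 ohm


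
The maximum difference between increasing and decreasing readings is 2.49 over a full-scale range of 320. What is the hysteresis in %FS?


Hysteresis = (max difference / full scale) * 100%.
H = (2.49 / 320) * 100
H = 0.778 %FS

0.778 %FS


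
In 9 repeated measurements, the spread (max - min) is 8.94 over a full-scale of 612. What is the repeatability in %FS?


Repeatability = (spread / full scale) * 100%.
R = (8.94 / 612) * 100
R = 1.461 %FS

1.461 %FS


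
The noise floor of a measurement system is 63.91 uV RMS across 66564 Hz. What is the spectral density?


Noise spectral density = Vrms / sqrt(BW).
NSD = 63.91 / sqrt(66564)
NSD = 63.91 / 258.0
NSD = 0.2477 uV/sqrt(Hz)

0.2477 uV/sqrt(Hz)


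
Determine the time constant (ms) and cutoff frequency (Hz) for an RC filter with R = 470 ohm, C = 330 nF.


Time constant: tau = R * C.
tau = 470 * 3.30e-07 = 0.0001551 s
tau = 0.1551 ms
Cutoff frequency: fc = 1 / (2*pi*R*C).
fc = 1 / (2*pi*0.0001551) = 1026.14 Hz

tau = 0.1551 ms, fc = 1026.14 Hz


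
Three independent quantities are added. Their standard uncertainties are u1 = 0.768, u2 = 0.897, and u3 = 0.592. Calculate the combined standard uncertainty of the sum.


For a sum of independent quantities, uc = sqrt(u1^2 + u2^2 + u3^2).
uc = sqrt(0.768^2 + 0.897^2 + 0.592^2)
uc = sqrt(0.589824 + 0.804609 + 0.350464)
uc = 1.3209

1.3209


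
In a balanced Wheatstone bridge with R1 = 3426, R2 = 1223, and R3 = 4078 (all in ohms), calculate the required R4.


At balance: R1*R4 = R2*R3, so R4 = R2*R3/R1.
R4 = 1223 * 4078 / 3426
R4 = 4987394 / 3426
R4 = 1455.75 ohm

1455.75 ohm


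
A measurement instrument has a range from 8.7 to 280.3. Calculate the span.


Span = upper range - lower range.
Span = 280.3 - (8.7)
Span = 271.6

271.6


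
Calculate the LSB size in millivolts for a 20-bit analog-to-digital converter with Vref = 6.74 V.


The resolution (LSB) of an ADC is Vref / 2^n.
LSB = 6.74 / 2^20
LSB = 6.74 / 1048576
LSB = 6.43e-06 V = 0.00642776 mV

0.00642776 mV


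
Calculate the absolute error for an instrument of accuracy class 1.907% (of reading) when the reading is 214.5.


Absolute error = (accuracy% / 100) * reading.
Error = (1.907 / 100) * 214.5
Error = 0.01907 * 214.5
Error = 4.0905

4.0905


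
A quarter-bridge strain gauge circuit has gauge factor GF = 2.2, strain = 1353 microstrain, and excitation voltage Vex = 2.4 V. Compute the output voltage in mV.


Quarter bridge output: Vout = (GF * epsilon * Vex) / 4.
Vout = (2.2 * 1353e-6 * 2.4) / 4
Vout = 0.00714384 / 4 V
Vout = 0.00178596 V = 1.786 mV

1.786 mV


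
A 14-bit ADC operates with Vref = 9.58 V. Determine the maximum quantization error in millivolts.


The maximum quantization error is +/- LSB/2.
LSB = Vref / 2^n = 9.58 / 16384 = 0.00058472 V
Max error = LSB / 2 = 0.00058472 / 2 = 0.00029236 V
Max error = 0.2924 mV

0.2924 mV


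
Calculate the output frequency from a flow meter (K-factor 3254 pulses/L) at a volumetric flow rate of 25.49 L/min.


Frequency = K * Q / 60 (converting L/min to L/s).
f = 3254 * 25.49 / 60
f = 82944.46 / 60
f = 1382.41 Hz

1382.41 Hz


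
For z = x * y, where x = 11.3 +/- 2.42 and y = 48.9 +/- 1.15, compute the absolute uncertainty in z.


For a product z = x*y, the relative uncertainty is:
uz/z = sqrt((ux/x)^2 + (uy/y)^2)
Relative uncertainties: ux/x = 2.42/11.3 = 0.214159
uy/y = 1.15/48.9 = 0.023517
z = 11.3 * 48.9 = 552.6
uz = 552.6 * sqrt(0.214159^2 + 0.023517^2) = 119.049

119.049


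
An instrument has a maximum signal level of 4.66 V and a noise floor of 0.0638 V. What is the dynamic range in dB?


Dynamic range = 20 * log10(Vmax / Vnoise).
DR = 20 * log10(4.66 / 0.0638)
DR = 20 * log10(73.04)
DR = 37.27 dB

37.27 dB


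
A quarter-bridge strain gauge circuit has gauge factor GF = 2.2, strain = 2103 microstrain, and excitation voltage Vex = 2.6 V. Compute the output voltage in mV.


Quarter bridge output: Vout = (GF * epsilon * Vex) / 4.
Vout = (2.2 * 2103e-6 * 2.6) / 4
Vout = 0.01202916 / 4 V
Vout = 0.00300729 V = 3.0073 mV

3.0073 mV


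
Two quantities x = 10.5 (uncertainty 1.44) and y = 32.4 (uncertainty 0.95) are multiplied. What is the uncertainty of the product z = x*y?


For a product z = x*y, the relative uncertainty is:
uz/z = sqrt((ux/x)^2 + (uy/y)^2)
Relative uncertainties: ux/x = 1.44/10.5 = 0.137143
uy/y = 0.95/32.4 = 0.029321
z = 10.5 * 32.4 = 340.2
uz = 340.2 * sqrt(0.137143^2 + 0.029321^2) = 47.71

47.71


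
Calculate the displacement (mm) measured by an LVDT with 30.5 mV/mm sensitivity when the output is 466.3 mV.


Displacement = Vout / sensitivity.
d = 466.3 / 30.5
d = 15.289 mm

15.289 mm


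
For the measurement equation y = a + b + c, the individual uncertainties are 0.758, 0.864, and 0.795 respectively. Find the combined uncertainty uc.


For a sum of independent quantities, uc = sqrt(u1^2 + u2^2 + u3^2).
uc = sqrt(0.758^2 + 0.864^2 + 0.795^2)
uc = sqrt(0.574564 + 0.746496 + 0.632025)
uc = 1.3975

1.3975


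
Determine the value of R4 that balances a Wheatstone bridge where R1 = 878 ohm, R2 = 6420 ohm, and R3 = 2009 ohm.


At balance: R1*R4 = R2*R3, so R4 = R2*R3/R1.
R4 = 6420 * 2009 / 878
R4 = 12897780 / 878
R4 = 14689.95 ohm

14689.95 ohm


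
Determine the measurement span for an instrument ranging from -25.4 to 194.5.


Span = upper range - lower range.
Span = 194.5 - (-25.4)
Span = 219.9

219.9


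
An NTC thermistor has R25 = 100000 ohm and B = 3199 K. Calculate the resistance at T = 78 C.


NTC thermistor equation: Rt = R25 * exp(B * (1/T - 1/T25)).
T in Kelvin: 351.15 K, T25 = 298.15 K
1/T - 1/T25 = 1/351.15 - 1/298.15 = -0.00050623
B * (1/T - 1/T25) = 3199 * -0.00050623 = -1.6194
Rt = 100000 * exp(-1.6194) = 19801.1 ohm

19801.1 ohm


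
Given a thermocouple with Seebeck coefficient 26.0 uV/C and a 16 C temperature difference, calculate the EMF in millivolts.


The thermocouple output V = sensitivity * dT.
V = 26.0 uV/C * 16 C
V = 416.0 uV
V = 0.416 mV

0.416 mV


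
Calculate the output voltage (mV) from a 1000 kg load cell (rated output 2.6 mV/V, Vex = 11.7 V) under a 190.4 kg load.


Vout = rated_output * Vex * (load / capacity).
Vout = 2.6 * 11.7 * (190.4 / 1000)
Vout = 2.6 * 11.7 * 0.1904
Vout = 5.792 mV

5.792 mV


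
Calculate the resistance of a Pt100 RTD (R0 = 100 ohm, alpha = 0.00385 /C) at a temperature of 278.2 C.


The RTD equation: Rt = R0 * (1 + alpha * T).
Rt = 100 * (1 + 0.00385 * 278.2)
Rt = 100 * (1 + 1.07107)
Rt = 100 * 2.07107
Rt = 207.107 ohm

207.107 ohm


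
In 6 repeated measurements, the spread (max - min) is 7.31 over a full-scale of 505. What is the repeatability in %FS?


Repeatability = (spread / full scale) * 100%.
R = (7.31 / 505) * 100
R = 1.448 %FS

1.448 %FS


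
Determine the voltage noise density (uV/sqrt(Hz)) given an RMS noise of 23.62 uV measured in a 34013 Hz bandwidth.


Noise spectral density = Vrms / sqrt(BW).
NSD = 23.62 / sqrt(34013)
NSD = 23.62 / 184.4261
NSD = 0.1281 uV/sqrt(Hz)

0.1281 uV/sqrt(Hz)


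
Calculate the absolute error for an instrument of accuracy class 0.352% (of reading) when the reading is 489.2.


Absolute error = (accuracy% / 100) * reading.
Error = (0.352 / 100) * 489.2
Error = 0.00352 * 489.2
Error = 1.722

1.722


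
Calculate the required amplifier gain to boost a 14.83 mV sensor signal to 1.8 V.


Gain = Vout / Vin (converting to same units).
G = 1.8 V / 14.83 mV
G = 1800.0 mV / 14.83 mV
G = 121.38

121.38


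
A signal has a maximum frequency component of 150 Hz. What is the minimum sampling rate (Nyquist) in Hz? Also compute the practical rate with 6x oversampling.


By Nyquist theorem, fs_min = 2 * fmax.
fs_min = 2 * 150 = 300 Hz
Practical rate = 6 * fs_min = 6 * 300 = 1800 Hz

fs_min = 300 Hz, fs_practical = 1800 Hz


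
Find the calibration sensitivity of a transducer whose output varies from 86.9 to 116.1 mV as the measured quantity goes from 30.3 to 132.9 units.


Sensitivity = (y2 - y1) / (x2 - x1).
S = (116.1 - 86.9) / (132.9 - 30.3)
S = 29.2 / 102.6
S = 0.2846 mV/unit

0.2846 mV/unit


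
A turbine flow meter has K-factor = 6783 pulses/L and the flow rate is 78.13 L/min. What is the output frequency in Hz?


Frequency = K * Q / 60 (converting L/min to L/s).
f = 6783 * 78.13 / 60
f = 529955.79 / 60
f = 8832.6 Hz

8832.6 Hz


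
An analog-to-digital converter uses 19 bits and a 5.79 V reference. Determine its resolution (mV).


The resolution (LSB) of an ADC is Vref / 2^n.
LSB = 5.79 / 2^19
LSB = 5.79 / 524288
LSB = 1.104e-05 V = 0.01104355 mV

0.01104355 mV


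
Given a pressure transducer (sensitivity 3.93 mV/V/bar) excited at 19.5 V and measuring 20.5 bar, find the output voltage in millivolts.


Output = sensitivity * Vex * P.
Vout = 3.93 * 19.5 * 20.5
Vout = 76.635 * 20.5
Vout = 1571.02 mV

1571.02 mV


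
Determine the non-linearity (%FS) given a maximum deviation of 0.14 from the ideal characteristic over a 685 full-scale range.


Linearity error = (max deviation / full scale) * 100%.
Linearity = (0.14 / 685) * 100
Linearity = 0.02 %FS

0.02 %FS


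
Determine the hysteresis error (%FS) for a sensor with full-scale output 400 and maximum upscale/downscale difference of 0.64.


Hysteresis = (max difference / full scale) * 100%.
H = (0.64 / 400) * 100
H = 0.16 %FS

0.16 %FS


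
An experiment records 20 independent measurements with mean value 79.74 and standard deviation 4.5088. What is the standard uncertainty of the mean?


The standard uncertainty for Type A evaluation is u = s / sqrt(n).
u = 4.5088 / sqrt(20)
u = 4.5088 / 4.4721
u = 1.0082

1.0082


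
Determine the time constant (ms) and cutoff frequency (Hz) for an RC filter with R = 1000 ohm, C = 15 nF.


Time constant: tau = R * C.
tau = 1000 * 1.50e-08 = 1.5e-05 s
tau = 0.015 ms
Cutoff frequency: fc = 1 / (2*pi*R*C).
fc = 1 / (2*pi*1.5e-05) = 10610.33 Hz

tau = 0.015 ms, fc = 10610.33 Hz


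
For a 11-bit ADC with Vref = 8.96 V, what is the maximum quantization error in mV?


The maximum quantization error is +/- LSB/2.
LSB = Vref / 2^n = 8.96 / 2048 = 0.004375 V
Max error = LSB / 2 = 0.004375 / 2 = 0.0021875 V
Max error = 2.1875 mV

2.1875 mV


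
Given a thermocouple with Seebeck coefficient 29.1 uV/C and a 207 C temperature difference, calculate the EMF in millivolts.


The thermocouple output V = sensitivity * dT.
V = 29.1 uV/C * 207 C
V = 6023.7 uV
V = 6.024 mV

6.024 mV


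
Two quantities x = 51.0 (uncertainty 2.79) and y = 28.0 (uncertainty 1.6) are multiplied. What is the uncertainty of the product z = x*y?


For a product z = x*y, the relative uncertainty is:
uz/z = sqrt((ux/x)^2 + (uy/y)^2)
Relative uncertainties: ux/x = 2.79/51.0 = 0.054706
uy/y = 1.6/28.0 = 0.057143
z = 51.0 * 28.0 = 1428.0
uz = 1428.0 * sqrt(0.054706^2 + 0.057143^2) = 112.966

112.966


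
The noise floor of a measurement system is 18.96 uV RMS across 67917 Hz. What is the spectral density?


Noise spectral density = Vrms / sqrt(BW).
NSD = 18.96 / sqrt(67917)
NSD = 18.96 / 260.6089
NSD = 0.0728 uV/sqrt(Hz)

0.0728 uV/sqrt(Hz)


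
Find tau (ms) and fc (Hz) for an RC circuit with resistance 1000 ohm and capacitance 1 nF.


Time constant: tau = R * C.
tau = 1000 * 1.00e-09 = 1e-06 s
tau = 0.001 ms
Cutoff frequency: fc = 1 / (2*pi*R*C).
fc = 1 / (2*pi*1e-06) = 159154.94 Hz

tau = 0.001 ms, fc = 159154.94 Hz


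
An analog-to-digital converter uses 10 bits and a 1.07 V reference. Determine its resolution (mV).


The resolution (LSB) of an ADC is Vref / 2^n.
LSB = 1.07 / 2^10
LSB = 1.07 / 1024
LSB = 0.00104492 V = 1.04492188 mV

1.04492188 mV


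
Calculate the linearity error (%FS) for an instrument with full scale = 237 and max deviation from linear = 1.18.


Linearity error = (max deviation / full scale) * 100%.
Linearity = (1.18 / 237) * 100
Linearity = 0.498 %FS

0.498 %FS


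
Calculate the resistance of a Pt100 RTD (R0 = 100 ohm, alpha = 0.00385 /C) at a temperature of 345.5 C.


The RTD equation: Rt = R0 * (1 + alpha * T).
Rt = 100 * (1 + 0.00385 * 345.5)
Rt = 100 * (1 + 1.330175)
Rt = 100 * 2.330175
Rt = 233.018 ohm

233.018 ohm


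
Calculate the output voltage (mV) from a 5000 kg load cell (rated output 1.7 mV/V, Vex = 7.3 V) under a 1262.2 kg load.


Vout = rated_output * Vex * (load / capacity).
Vout = 1.7 * 7.3 * (1262.2 / 5000)
Vout = 1.7 * 7.3 * 0.25244
Vout = 3.133 mV

3.133 mV


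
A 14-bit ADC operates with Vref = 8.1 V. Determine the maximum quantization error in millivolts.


The maximum quantization error is +/- LSB/2.
LSB = Vref / 2^n = 8.1 / 16384 = 0.00049438 V
Max error = LSB / 2 = 0.00049438 / 2 = 0.00024719 V
Max error = 0.2472 mV

0.2472 mV


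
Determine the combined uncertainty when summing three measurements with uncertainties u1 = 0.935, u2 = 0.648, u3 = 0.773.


For a sum of independent quantities, uc = sqrt(u1^2 + u2^2 + u3^2).
uc = sqrt(0.935^2 + 0.648^2 + 0.773^2)
uc = sqrt(0.874225 + 0.419904 + 0.597529)
uc = 1.3754

1.3754


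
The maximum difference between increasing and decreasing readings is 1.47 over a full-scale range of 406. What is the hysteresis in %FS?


Hysteresis = (max difference / full scale) * 100%.
H = (1.47 / 406) * 100
H = 0.362 %FS

0.362 %FS


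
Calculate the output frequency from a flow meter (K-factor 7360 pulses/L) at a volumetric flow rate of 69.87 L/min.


Frequency = K * Q / 60 (converting L/min to L/s).
f = 7360 * 69.87 / 60
f = 514243.2 / 60
f = 8570.72 Hz

8570.72 Hz


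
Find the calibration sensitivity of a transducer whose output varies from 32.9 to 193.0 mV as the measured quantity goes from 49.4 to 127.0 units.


Sensitivity = (y2 - y1) / (x2 - x1).
S = (193.0 - 32.9) / (127.0 - 49.4)
S = 160.1 / 77.6
S = 2.0631 mV/unit

2.0631 mV/unit


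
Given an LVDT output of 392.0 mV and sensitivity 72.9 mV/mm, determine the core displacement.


Displacement = Vout / sensitivity.
d = 392.0 / 72.9
d = 5.377 mm

5.377 mm


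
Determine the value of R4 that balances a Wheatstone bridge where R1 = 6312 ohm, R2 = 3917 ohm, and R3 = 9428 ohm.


At balance: R1*R4 = R2*R3, so R4 = R2*R3/R1.
R4 = 3917 * 9428 / 6312
R4 = 36929476 / 6312
R4 = 5850.68 ohm

5850.68 ohm


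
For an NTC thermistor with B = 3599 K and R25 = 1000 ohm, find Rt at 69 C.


NTC thermistor equation: Rt = R25 * exp(B * (1/T - 1/T25)).
T in Kelvin: 342.15 K, T25 = 298.15 K
1/T - 1/T25 = 1/342.15 - 1/298.15 = -0.00043132
B * (1/T - 1/T25) = 3599 * -0.00043132 = -1.5523
Rt = 1000 * exp(-1.5523) = 211.8 ohm

211.8 ohm


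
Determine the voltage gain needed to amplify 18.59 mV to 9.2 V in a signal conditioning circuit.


Gain = Vout / Vin (converting to same units).
G = 9.2 V / 18.59 mV
G = 9200.0 mV / 18.59 mV
G = 494.89

494.89


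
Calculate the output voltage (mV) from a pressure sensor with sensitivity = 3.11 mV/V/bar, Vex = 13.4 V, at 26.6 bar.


Output = sensitivity * Vex * P.
Vout = 3.11 * 13.4 * 26.6
Vout = 41.674 * 26.6
Vout = 1108.53 mV

1108.53 mV


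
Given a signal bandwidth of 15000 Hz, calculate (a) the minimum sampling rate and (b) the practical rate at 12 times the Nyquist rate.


By Nyquist theorem, fs_min = 2 * fmax.
fs_min = 2 * 15000 = 30000 Hz
Practical rate = 12 * fs_min = 12 * 30000 = 360000 Hz

fs_min = 30000 Hz, fs_practical = 360000 Hz


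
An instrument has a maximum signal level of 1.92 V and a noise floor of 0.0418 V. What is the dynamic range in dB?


Dynamic range = 20 * log10(Vmax / Vnoise).
DR = 20 * log10(1.92 / 0.0418)
DR = 20 * log10(45.93)
DR = 33.24 dB

33.24 dB


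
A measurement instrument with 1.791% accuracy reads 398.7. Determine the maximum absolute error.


Absolute error = (accuracy% / 100) * reading.
Error = (1.791 / 100) * 398.7
Error = 0.01791 * 398.7
Error = 7.1407

7.1407


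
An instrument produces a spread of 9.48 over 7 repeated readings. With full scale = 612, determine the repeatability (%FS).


Repeatability = (spread / full scale) * 100%.
R = (9.48 / 612) * 100
R = 1.549 %FS

1.549 %FS


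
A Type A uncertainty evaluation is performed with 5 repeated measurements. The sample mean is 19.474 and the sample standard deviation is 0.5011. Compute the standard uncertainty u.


The standard uncertainty for Type A evaluation is u = s / sqrt(n).
u = 0.5011 / sqrt(5)
u = 0.5011 / 2.2361
u = 0.2241

0.2241


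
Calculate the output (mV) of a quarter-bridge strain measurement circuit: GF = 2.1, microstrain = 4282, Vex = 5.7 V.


Quarter bridge output: Vout = (GF * epsilon * Vex) / 4.
Vout = (2.1 * 4282e-6 * 5.7) / 4
Vout = 0.05125554 / 4 V
Vout = 0.01281389 V = 12.8139 mV

12.8139 mV


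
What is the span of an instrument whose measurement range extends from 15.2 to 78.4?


Span = upper range - lower range.
Span = 78.4 - (15.2)
Span = 63.2

63.2


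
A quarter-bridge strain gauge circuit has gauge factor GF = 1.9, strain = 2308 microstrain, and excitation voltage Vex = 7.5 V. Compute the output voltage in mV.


Quarter bridge output: Vout = (GF * epsilon * Vex) / 4.
Vout = (1.9 * 2308e-6 * 7.5) / 4
Vout = 0.032889 / 4 V
Vout = 0.00822225 V = 8.2222 mV

8.2222 mV
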